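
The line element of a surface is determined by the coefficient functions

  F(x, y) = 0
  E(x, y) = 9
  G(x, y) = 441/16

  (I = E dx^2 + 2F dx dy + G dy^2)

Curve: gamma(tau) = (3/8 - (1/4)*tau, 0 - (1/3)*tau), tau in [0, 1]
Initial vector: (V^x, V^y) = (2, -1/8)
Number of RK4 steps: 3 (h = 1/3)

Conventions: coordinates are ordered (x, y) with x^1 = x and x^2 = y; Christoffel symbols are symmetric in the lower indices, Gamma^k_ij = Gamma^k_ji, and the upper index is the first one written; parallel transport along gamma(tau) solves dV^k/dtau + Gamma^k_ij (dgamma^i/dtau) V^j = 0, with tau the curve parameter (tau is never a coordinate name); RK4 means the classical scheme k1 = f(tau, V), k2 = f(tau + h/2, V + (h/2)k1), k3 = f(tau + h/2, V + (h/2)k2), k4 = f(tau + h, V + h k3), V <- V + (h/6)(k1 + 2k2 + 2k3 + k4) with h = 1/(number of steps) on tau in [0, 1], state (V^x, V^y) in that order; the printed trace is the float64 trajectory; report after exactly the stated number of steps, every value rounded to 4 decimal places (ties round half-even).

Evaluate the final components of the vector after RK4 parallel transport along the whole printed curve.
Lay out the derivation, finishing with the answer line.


gamma'(tau) = (-1/4, -1/3); f(tau, V)^k = -Gamma^k_ij(gamma(tau)) gamma'^i(tau) V^j; h = 1/3; intermediate values shown to 6 dp
curve data and Christoffel symbols at the stage parameters:
  tau = 0.000000: gamma = (0.375000, 0.000000), gamma' = (-0.250000, -0.333333); Gamma_xxx = 0.000000, Gamma_xxy = 0.000000, Gamma_xyy = 0.000000, Gamma_yxx = 0.000000, Gamma_yxy = 0.000000, Gamma_yyy = 0.000000
  tau = 0.166667: gamma = (0.333333, -0.055556), gamma' = (-0.250000, -0.333333); Gamma_xxx = 0.000000, Gamma_xxy = 0.000000, Gamma_xyy = 0.000000, Gamma_yxx = 0.000000, Gamma_yxy = 0.000000, Gamma_yyy = 0.000000
  tau = 0.333333: gamma = (0.291667, -0.111111), gamma' = (-0.250000, -0.333333); Gamma_xxx = 0.000000, Gamma_xxy = 0.000000, Gamma_xyy = 0.000000, Gamma_yxx = 0.000000, Gamma_yxy = 0.000000, Gamma_yyy = 0.000000
  tau = 0.500000: gamma = (0.250000, -0.166667), gamma' = (-0.250000, -0.333333); Gamma_xxx = 0.000000, Gamma_xxy = 0.000000, Gamma_xyy = 0.000000, Gamma_yxx = 0.000000, Gamma_yxy = 0.000000, Gamma_yyy = 0.000000
  tau = 0.666667: gamma = (0.208333, -0.222222), gamma' = (-0.250000, -0.333333); Gamma_xxx = 0.000000, Gamma_xxy = 0.000000, Gamma_xyy = 0.000000, Gamma_yxx = 0.000000, Gamma_yxy = 0.000000, Gamma_yyy = 0.000000
  tau = 0.833333: gamma = (0.166667, -0.277778), gamma' = (-0.250000, -0.333333); Gamma_xxx = 0.000000, Gamma_xxy = 0.000000, Gamma_xyy = 0.000000, Gamma_yxx = 0.000000, Gamma_yxy = 0.000000, Gamma_yyy = 0.000000
  tau = 1.000000: gamma = (0.125000, -0.333333), gamma' = (-0.250000, -0.333333); Gamma_xxx = 0.000000, Gamma_xxy = 0.000000, Gamma_xyy = 0.000000, Gamma_yxx = 0.000000, Gamma_yxy = 0.000000, Gamma_yyy = 0.000000
step 0: V^x = 2.0000, V^y = -0.1250
step 1: k1 = (0.000000, 0.000000), k2 = (0.000000, 0.000000), k3 = (0.000000, 0.000000), k4 = (0.000000, 0.000000); V <- V + (h/6)(k1 + 2k2 + 2k3 + k4): V^x = 2.0000, V^y = -0.1250
step 2: k1 = (0.000000, 0.000000), k2 = (0.000000, 0.000000), k3 = (0.000000, 0.000000), k4 = (0.000000, 0.000000); V <- V + (h/6)(k1 + 2k2 + 2k3 + k4): V^x = 2.0000, V^y = -0.1250
step 3: k1 = (0.000000, 0.000000), k2 = (0.000000, 0.000000), k3 = (0.000000, 0.000000), k4 = (0.000000, 0.000000); V <- V + (h/6)(k1 + 2k2 + 2k3 + k4): V^x = 2.0000, V^y = -0.1250

Answer: V^x = 2.0000, V^y = -0.1250


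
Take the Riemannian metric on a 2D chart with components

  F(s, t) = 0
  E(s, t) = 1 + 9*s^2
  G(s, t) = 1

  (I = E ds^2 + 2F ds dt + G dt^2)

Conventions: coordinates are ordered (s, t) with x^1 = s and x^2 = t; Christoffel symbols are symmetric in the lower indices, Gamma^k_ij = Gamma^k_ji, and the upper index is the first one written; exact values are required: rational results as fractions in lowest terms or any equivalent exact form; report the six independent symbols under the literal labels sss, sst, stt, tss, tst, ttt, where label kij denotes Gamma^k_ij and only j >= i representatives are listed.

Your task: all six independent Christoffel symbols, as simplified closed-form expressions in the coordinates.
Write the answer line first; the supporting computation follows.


Answer: Gamma_sss = 9*s/(9*s^2 + 1), Gamma_sst = 0, Gamma_stt = 0, Gamma_tss = 0, Gamma_tst = 0, Gamma_ttt = 0

E = 1 + 9*s^2; F = 0; G = 1
Gamma^k_ij = (1/2) g^{kl} (d_i g_jl + d_j g_il - d_l g_ij), with g^inv = (1/(EG-F^2)) [[G, -F], [-F, E]]
first partials: E_s = 18*s, E_t = 0, F_s = 0, F_t = 0, G_s = 0, G_t = 0
D = EG - F^2 = 1 + 9*s^2
expanded: Gamma^s_ss = (G E_s - 2F F_s + F E_t)/(2D), Gamma^s_st = (G E_t - F G_s)/(2D), Gamma^s_tt = (2G F_t - G G_s - F G_t)/(2D), Gamma^t_ss = (2E F_s - E E_t - F E_s)/(2D), Gamma^t_st = (E G_s - F E_t)/(2D), Gamma^t_tt = (E G_t - 2F F_t + F G_s)/(2D); substitute and cancel common factors


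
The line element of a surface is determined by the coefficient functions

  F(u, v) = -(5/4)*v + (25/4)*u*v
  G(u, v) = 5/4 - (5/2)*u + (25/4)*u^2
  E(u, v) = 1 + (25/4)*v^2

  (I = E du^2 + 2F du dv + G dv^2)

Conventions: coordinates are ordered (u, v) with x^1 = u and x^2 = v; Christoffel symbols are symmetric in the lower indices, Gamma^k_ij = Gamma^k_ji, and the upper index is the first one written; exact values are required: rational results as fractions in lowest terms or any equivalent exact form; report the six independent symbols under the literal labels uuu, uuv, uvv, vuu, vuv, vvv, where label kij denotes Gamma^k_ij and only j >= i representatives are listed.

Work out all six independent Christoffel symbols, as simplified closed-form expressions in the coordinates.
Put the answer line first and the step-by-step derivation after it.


Answer: Gamma_uuu = 0, Gamma_uuv = 5*v/(5*u^2 - 2*u + 5*v^2 + 1), Gamma_uvv = 0, Gamma_vuu = 0, Gamma_vuv = (5*u - 1)/(5*u^2 - 2*u + 5*v^2 + 1), Gamma_vvv = 0

E = 1 + (25/4)*v^2; F = -(5/4)*v + (25/4)*u*v; G = 5/4 - (5/2)*u + (25/4)*u^2
Gamma^k_ij = (1/2) g^{kl} (d_i g_jl + d_j g_il - d_l g_ij), with g^inv = (1/(EG-F^2)) [[G, -F], [-F, E]]
first partials: E_u = 0, E_v = (25/2)*v, F_u = (25/4)*v, F_v = -5/4 + (25/4)*u, G_u = -5/2 + (25/2)*u, G_v = 0
D = EG - F^2 = 5/4 - (5/2)*u + (25/4)*v^2 + (25/4)*u^2
expanded: Gamma^u_uu = (G E_u - 2F F_u + F E_v)/(2D), Gamma^u_uv = (G E_v - F G_u)/(2D), Gamma^u_vv = (2G F_v - G G_u - F G_v)/(2D), Gamma^v_uu = (2E F_u - E E_v - F E_u)/(2D), Gamma^v_uv = (E G_u - F E_v)/(2D), Gamma^v_vv = (E G_v - 2F F_v + F G_u)/(2D); substitute and cancel common factors


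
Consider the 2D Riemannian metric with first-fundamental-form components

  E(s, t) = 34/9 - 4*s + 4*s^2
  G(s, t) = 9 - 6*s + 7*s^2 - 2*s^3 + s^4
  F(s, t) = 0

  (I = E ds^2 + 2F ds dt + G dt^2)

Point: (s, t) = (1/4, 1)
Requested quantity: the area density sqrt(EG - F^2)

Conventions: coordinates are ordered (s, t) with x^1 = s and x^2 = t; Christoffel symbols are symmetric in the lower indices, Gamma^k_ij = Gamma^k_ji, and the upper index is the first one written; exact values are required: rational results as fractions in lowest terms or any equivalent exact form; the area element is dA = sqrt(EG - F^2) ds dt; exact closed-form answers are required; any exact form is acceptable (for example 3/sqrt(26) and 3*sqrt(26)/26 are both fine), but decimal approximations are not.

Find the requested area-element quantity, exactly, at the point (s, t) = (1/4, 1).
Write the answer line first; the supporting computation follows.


Answer: sqrt(EG - F^2) = 15*sqrt(109)/32

E = 109/36, F = 0, G = 2025/256; EG - F^2 = 24525/1024


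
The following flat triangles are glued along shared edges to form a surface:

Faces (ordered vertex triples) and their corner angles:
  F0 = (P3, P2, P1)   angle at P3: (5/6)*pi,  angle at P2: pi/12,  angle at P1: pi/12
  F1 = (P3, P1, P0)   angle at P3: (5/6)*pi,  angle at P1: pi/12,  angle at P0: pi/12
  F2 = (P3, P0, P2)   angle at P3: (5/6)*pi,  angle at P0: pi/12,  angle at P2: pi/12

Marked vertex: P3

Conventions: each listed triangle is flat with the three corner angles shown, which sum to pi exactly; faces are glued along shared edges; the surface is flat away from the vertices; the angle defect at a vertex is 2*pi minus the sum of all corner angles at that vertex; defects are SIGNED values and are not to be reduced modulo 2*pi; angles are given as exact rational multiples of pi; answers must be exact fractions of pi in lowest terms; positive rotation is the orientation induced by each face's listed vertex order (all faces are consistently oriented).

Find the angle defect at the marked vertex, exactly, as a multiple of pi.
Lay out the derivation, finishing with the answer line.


Sum of corner angles at P3: (5/2)*pi
defect = 2*pi - (5/2)*pi

Answer: defect(P3) = -pi/2


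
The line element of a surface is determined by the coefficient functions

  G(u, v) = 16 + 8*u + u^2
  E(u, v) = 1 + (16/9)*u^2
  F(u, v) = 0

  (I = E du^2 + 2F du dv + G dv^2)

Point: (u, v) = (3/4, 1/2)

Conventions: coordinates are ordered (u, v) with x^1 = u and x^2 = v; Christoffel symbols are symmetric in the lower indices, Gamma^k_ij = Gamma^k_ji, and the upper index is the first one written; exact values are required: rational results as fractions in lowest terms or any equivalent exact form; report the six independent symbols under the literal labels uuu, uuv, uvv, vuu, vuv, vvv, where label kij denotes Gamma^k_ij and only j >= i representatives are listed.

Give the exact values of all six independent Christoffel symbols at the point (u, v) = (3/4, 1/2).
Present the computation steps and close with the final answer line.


E = 2, F = 0, G = 361/16 at the point
E_u = 8/3, E_v = 0, F_u = 0, F_v = 0, G_u = 19/2, G_v = 0
EG - F^2 = 361/8;  g^inv = (8/361) * [[361/16, 0], [0, 2]]
first-kind symbols [ij,l] = (1/2)(d_i g_jl + d_j g_il - d_l g_ij): [uu,u] = E_u/2 = 4/3, [uu,v] = F_u - E_v/2 = 0, [uv,u] = E_v/2 = 0, [uv,v] = G_u/2 = 19/4, [vv,u] = F_v - G_u/2 = -19/4, [vv,v] = G_v/2 = 0
Gamma^u_ij = (G*[ij,u] - F*[ij,v])/(EG - F^2), Gamma^v_ij = (E*[ij,v] - F*[ij,u])/(EG - F^2)

Answer: Gamma_uuu = 2/3, Gamma_uuv = 0, Gamma_uvv = -19/8, Gamma_vuu = 0, Gamma_vuv = 4/19, Gamma_vvv = 0


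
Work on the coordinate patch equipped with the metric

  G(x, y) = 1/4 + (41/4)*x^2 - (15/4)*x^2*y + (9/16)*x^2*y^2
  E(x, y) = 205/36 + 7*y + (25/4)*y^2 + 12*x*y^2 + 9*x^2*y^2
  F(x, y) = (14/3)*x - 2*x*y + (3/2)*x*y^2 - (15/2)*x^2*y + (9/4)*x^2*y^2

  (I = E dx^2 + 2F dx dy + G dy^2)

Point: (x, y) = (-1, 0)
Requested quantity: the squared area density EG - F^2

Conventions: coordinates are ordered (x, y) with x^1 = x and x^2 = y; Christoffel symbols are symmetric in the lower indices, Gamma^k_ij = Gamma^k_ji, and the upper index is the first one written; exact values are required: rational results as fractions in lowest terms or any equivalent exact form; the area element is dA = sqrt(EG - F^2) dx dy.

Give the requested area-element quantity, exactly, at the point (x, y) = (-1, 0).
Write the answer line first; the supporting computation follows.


Answer: EG - F^2 = 2737/72

E = 205/36, F = -14/3, G = 21/2; EG - F^2 = 2737/72


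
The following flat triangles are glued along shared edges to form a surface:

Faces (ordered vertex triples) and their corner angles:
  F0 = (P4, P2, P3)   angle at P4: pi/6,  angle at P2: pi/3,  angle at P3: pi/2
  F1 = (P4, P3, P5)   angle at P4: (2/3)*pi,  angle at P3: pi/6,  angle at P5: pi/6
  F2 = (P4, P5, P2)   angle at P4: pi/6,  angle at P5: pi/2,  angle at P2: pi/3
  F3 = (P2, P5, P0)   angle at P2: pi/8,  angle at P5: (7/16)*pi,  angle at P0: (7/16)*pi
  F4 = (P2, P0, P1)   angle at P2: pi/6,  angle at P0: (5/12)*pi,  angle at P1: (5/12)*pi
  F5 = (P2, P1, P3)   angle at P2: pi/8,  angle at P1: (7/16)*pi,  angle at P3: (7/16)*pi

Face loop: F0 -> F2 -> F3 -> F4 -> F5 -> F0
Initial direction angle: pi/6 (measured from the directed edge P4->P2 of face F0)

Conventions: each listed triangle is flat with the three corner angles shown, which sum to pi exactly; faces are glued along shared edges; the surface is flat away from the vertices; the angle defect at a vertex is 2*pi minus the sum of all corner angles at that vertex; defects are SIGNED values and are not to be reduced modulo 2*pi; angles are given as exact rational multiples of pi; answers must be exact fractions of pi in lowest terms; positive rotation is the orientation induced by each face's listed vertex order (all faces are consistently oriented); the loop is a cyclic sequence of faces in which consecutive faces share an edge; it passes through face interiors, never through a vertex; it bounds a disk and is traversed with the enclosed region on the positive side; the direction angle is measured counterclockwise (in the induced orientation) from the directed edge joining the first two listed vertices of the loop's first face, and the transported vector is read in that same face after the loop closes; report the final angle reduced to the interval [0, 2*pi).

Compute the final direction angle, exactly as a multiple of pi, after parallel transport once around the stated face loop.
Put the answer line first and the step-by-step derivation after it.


Answer: final direction angle = (13/12)*pi

enclosed vertex P2: corner angles sum to (13/12)*pi, defect = 2*pi - (13/12)*pi = (11/12)*pi
the final direction is the initial angle plus the enclosed defects, taken mod 2*pi in the induced orientation
final angle = pi/6 + (11/12)*pi = (13/12)*pi (mod 2*pi)


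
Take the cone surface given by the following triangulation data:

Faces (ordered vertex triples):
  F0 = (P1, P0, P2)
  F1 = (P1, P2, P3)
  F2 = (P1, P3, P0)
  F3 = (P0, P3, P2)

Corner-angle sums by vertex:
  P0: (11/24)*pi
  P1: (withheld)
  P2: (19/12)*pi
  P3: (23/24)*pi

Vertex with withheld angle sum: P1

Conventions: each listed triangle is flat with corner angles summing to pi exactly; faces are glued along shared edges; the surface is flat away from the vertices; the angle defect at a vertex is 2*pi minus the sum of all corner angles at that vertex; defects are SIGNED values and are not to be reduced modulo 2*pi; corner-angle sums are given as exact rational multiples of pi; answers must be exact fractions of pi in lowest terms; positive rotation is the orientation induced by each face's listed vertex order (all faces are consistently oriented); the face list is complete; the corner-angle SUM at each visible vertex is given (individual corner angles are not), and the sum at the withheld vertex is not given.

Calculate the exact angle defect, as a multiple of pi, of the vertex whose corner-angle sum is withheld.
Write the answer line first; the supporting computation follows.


Answer: defect(P1) = pi

V = 4, E = 6, F = 4; chi = V - E + F = 2
Gauss-Bonnet: total defect = 2*pi*chi = 4*pi; visible defects sum to 3*pi


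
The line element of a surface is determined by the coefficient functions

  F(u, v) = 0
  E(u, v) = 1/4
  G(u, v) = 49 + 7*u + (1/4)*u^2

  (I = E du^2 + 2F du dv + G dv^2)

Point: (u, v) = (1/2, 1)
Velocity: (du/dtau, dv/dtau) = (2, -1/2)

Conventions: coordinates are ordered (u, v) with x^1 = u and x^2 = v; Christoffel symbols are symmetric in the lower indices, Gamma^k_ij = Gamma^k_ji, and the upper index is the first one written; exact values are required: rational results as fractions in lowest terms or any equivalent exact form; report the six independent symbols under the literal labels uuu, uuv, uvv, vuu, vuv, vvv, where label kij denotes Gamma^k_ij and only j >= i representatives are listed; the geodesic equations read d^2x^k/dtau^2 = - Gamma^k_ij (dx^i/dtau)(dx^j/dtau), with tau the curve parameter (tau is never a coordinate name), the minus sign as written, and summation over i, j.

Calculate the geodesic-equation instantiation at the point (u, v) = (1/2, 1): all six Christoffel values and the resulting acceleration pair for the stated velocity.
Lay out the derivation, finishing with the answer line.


E = 1/4, F = 0, G = 841/16 at the point
E_u = 0, E_v = 0, F_u = 0, F_v = 0, G_u = 29/4, G_v = 0
EG - F^2 = 841/64;  g^inv = (64/841) * [[841/16, 0], [0, 1/4]]
first-kind symbols [ij,l] = (1/2)(d_i g_jl + d_j g_il - d_l g_ij): [uu,u] = E_u/2 = 0, [uu,v] = F_u - E_v/2 = 0, [uv,u] = E_v/2 = 0, [uv,v] = G_u/2 = 29/8, [vv,u] = F_v - G_u/2 = -29/8, [vv,v] = G_v/2 = 0
Gamma^u_ij = (G*[ij,u] - F*[ij,v])/(EG - F^2), Gamma^v_ij = (E*[ij,v] - F*[ij,u])/(EG - F^2)
Gamma_uuu = 0, Gamma_uuv = 0, Gamma_uvv = -29/2, Gamma_vuu = 0, Gamma_vuv = 2/29, Gamma_vvv = 0
d^2u/dtau^2 = -(Gamma_uuu*(2)^2 + 2*Gamma_uuv*(2)*(-1/2) + Gamma_uvv*(-1/2)^2) = 29/8
d^2v/dtau^2 = -(Gamma_vuu*(2)^2 + 2*Gamma_vuv*(2)*(-1/2) + Gamma_vvv*(-1/2)^2) = 4/29

Answer: Gamma_uuu = 0, Gamma_uuv = 0, Gamma_uvv = -29/2, Gamma_vuu = 0, Gamma_vuv = 2/29, Gamma_vvv = 0; accelerations (d^2u/dtau^2, d^2v/dtau^2) = (29/8, 4/29)


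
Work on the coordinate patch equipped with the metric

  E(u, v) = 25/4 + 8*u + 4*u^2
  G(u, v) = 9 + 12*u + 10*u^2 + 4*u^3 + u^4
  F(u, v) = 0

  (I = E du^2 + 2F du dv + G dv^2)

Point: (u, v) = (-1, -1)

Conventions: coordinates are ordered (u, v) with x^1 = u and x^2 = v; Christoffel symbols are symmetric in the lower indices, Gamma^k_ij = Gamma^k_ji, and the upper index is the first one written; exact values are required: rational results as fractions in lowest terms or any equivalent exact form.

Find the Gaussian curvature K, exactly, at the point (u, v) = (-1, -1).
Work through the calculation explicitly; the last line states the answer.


E = 9/4, F = 0, G = 4, EG - F^2 = 9 at the point
E_u = 0, E_v = 0, F_u = 0, F_v = 0, G_u = 0, G_v = 0
E_vv = 0, F_uv = 0, G_uu = 8
Evaluate Brioschi's two determinant matrices M1, M2 and divide by (EG - F^2)^2.
M1 = [[-E_vv/2 + F_uv - G_uu/2, E_u/2, F_u - E_v/2], [F_v - G_u/2, E, F], [G_v/2, F, G]] = [[-4, 0, 0], [0, 9/4, 0], [0, 0, 4]]; det M1 = -36
M2 = [[0, E_v/2, G_u/2], [E_v/2, E, F], [G_u/2, F, G]] = [[0, 0, 0], [0, 9/4, 0], [0, 0, 4]]; det M2 = 0
det M1 - det M2 = -36; K = -36 / (9)^2 = -4/9

Answer: K = -4/9


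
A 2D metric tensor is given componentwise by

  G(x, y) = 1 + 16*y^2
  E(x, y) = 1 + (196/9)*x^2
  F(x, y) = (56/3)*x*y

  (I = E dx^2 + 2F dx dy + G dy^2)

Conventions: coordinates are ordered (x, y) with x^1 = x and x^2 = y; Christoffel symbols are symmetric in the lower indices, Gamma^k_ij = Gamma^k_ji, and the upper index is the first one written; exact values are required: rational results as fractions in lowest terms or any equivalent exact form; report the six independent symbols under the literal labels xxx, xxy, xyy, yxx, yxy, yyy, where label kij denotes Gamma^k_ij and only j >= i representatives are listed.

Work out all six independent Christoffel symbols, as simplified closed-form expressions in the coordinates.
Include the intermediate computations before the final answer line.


E = 1 + (196/9)*x^2; F = (56/3)*x*y; G = 1 + 16*y^2
Gamma^k_ij = (1/2) g^{kl} (d_i g_jl + d_j g_il - d_l g_ij), with g^inv = (1/(EG-F^2)) [[G, -F], [-F, E]]
first partials: E_x = (392/9)*x, E_y = 0, F_x = (56/3)*y, F_y = (56/3)*x, G_x = 0, G_y = 32*y
D = EG - F^2 = 1 + 16*y^2 + (196/9)*x^2
expanded: Gamma^x_xx = (G E_x - 2F F_x + F E_y)/(2D), Gamma^x_xy = (G E_y - F G_x)/(2D), Gamma^x_yy = (2G F_y - G G_x - F G_y)/(2D), Gamma^y_xx = (2E F_x - E E_y - F E_x)/(2D), Gamma^y_xy = (E G_x - F E_y)/(2D), Gamma^y_yy = (E G_y - 2F F_y + F G_x)/(2D); substitute and cancel common factors

Answer: Gamma_xxx = 196*x/(196*x^2 + 144*y^2 + 9), Gamma_xxy = 0, Gamma_xyy = 168*x/(196*x^2 + 144*y^2 + 9), Gamma_yxx = 168*y/(196*x^2 + 144*y^2 + 9), Gamma_yxy = 0, Gamma_yyy = 144*y/(196*x^2 + 144*y^2 + 9)


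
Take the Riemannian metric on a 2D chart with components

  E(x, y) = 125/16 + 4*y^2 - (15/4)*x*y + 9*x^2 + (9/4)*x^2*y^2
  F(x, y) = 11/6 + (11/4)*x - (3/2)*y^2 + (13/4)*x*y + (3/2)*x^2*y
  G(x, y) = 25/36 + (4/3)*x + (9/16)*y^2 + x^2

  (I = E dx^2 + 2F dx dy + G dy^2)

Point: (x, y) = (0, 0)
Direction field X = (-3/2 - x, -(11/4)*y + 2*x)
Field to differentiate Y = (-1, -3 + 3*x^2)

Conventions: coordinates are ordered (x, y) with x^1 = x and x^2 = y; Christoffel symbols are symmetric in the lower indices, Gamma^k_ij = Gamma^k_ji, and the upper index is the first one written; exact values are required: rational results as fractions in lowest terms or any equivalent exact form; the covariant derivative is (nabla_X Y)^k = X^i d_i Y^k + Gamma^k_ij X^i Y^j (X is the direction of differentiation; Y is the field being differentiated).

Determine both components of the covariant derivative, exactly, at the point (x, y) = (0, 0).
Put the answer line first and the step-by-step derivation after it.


Answer: (nabla_X Y)^x = -7524/1189, (nabla_X Y)^y = 64125/2378

E = 125/16, F = 11/6, G = 25/36 at the point
E_x = 0, E_y = 0, F_x = 11/4, F_y = 0, G_x = 4/3, G_y = 0
EG - F^2 = 1189/576;  g^inv = (576/1189) * [[25/36, -11/6], [-11/6, 125/16]]
first-kind symbols [ij,l] = (1/2)(d_i g_jl + d_j g_il - d_l g_ij): [xx,x] = E_x/2 = 0, [xx,y] = F_x - E_y/2 = 11/4, [xy,x] = E_y/2 = 0, [xy,y] = G_x/2 = 2/3, [yy,x] = F_y - G_x/2 = -2/3, [yy,y] = G_y/2 = 0
Gamma^x_ij = (G*[ij,x] - F*[ij,y])/(EG - F^2), Gamma^y_ij = (E*[ij,y] - F*[ij,x])/(EG - F^2)
Gamma_xxx = -2904/1189, Gamma_xxy = -704/1189, Gamma_xyy = -800/3567, Gamma_yxx = 12375/1189, Gamma_yxy = 3000/1189, Gamma_yyy = 704/1189
X = (-3/2, 0), Y = (-1, -3) at the point


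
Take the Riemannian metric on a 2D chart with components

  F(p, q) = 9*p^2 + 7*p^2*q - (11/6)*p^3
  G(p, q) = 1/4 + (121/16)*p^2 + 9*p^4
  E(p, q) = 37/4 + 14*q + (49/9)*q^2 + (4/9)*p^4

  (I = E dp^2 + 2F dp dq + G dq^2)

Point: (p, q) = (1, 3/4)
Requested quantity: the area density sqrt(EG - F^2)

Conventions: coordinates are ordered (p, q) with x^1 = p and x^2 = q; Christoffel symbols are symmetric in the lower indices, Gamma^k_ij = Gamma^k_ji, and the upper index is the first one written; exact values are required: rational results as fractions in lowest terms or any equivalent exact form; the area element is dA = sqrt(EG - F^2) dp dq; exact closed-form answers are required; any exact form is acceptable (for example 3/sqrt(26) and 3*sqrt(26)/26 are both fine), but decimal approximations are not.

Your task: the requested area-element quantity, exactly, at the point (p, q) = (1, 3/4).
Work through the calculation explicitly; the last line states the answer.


E = 3349/144, F = 149/12, G = 269/16; EG - F^2 = 545665/2304

Answer: sqrt(EG - F^2) = sqrt(545665)/48


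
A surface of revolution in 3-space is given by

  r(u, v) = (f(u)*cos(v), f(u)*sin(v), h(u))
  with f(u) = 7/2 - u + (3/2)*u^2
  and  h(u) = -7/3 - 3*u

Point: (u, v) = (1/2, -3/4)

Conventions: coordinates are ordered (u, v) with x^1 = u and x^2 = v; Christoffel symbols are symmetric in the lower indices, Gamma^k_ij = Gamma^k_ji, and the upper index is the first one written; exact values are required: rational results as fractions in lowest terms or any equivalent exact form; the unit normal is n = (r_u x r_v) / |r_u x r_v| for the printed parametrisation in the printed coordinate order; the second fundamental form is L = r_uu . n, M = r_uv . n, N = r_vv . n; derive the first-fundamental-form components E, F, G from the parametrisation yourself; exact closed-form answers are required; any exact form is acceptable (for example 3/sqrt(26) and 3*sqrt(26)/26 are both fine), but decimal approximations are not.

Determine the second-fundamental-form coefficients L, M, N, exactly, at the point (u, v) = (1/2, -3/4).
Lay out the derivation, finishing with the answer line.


f = 27/8, f' = 1/2, f'' = 3, h' = -3, h'' = 0
E = 37/4, F = 0, G = 729/64; answer radicand W^2 = 37/4
unnormalised second-form numerators: l = 9, m = 0, n = -81/8; L = l/sqrt(37/4), and similarly M = m/sqrt(W^2), N = n/sqrt(W^2)

Answer: L = 18*sqrt(37)/37, M = 0, N = -81*sqrt(37)/148


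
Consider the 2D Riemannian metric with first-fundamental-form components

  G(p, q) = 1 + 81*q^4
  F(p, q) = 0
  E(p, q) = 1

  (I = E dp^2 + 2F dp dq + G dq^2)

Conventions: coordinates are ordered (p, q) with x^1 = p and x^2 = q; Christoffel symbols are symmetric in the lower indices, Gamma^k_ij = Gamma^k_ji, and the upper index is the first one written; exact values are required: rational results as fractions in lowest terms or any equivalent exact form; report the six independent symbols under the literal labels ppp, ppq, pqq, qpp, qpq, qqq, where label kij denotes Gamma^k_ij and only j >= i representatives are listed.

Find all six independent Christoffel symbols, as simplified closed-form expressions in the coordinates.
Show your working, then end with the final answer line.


E = 1; F = 0; G = 1 + 81*q^4
Gamma^k_ij = (1/2) g^{kl} (d_i g_jl + d_j g_il - d_l g_ij), with g^inv = (1/(EG-F^2)) [[G, -F], [-F, E]]
first partials: E_p = 0, E_q = 0, F_p = 0, F_q = 0, G_p = 0, G_q = 324*q^3
D = EG - F^2 = 1 + 81*q^4
expanded: Gamma^p_pp = (G E_p - 2F F_p + F E_q)/(2D), Gamma^p_pq = (G E_q - F G_p)/(2D), Gamma^p_qq = (2G F_q - G G_p - F G_q)/(2D), Gamma^q_pp = (2E F_p - E E_q - F E_p)/(2D), Gamma^q_pq = (E G_p - F E_q)/(2D), Gamma^q_qq = (E G_q - 2F F_q + F G_p)/(2D); substitute and cancel common factors

Answer: Gamma_ppp = 0, Gamma_ppq = 0, Gamma_pqq = 0, Gamma_qpp = 0, Gamma_qpq = 0, Gamma_qqq = 162*q^3/(81*q^4 + 1)


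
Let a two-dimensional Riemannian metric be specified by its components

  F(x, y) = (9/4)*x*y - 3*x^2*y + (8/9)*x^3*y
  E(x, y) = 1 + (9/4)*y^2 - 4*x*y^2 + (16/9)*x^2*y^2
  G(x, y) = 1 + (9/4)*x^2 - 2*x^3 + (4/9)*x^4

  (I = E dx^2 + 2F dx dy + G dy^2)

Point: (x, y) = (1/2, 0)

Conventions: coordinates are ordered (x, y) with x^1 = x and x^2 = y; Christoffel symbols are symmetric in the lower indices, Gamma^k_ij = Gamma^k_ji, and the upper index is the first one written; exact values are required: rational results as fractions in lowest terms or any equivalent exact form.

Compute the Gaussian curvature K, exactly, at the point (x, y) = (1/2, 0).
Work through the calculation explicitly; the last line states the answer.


E = 1, F = 0, G = 193/144, EG - F^2 = 193/144 at the point
E_x = 0, E_y = 0, F_x = 0, F_y = 35/72, G_x = 35/36, G_y = 0
E_yy = 25/18, F_xy = -1/12, G_xx = -1/6
K follows from Brioschi's formula, (det M1 - det M2)/(EG - F^2)^2.
M1 = [[-E_yy/2 + F_xy - G_xx/2, E_x/2, F_x - E_y/2], [F_y - G_x/2, E, F], [G_y/2, F, G]] = [[-25/36, 0, 0], [0, 1, 0], [0, 0, 193/144]]; det M1 = -4825/5184
M2 = [[0, E_y/2, G_x/2], [E_y/2, E, F], [G_x/2, F, G]] = [[0, 0, 35/72], [0, 1, 0], [35/72, 0, 193/144]]; det M2 = -1225/5184
det M1 - det M2 = -25/36; K = -25/36 / (193/144)^2 = -14400/37249

Answer: K = -14400/37249


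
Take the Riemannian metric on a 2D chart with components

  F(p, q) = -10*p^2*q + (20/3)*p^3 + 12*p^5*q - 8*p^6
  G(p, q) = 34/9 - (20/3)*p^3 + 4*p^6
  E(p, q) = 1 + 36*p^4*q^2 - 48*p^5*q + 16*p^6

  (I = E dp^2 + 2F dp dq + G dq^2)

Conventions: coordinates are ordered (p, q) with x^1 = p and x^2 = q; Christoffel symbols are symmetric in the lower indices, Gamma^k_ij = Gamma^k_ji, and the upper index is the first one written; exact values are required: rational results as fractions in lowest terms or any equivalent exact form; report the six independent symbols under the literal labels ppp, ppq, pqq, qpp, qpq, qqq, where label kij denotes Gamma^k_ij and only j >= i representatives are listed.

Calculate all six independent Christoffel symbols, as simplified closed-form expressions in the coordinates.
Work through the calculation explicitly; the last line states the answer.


E = 1 + 36*p^4*q^2 - 48*p^5*q + 16*p^6; F = -10*p^2*q + (20/3)*p^3 + 12*p^5*q - 8*p^6; G = 34/9 - (20/3)*p^3 + 4*p^6
Gamma^k_ij = (1/2) g^{kl} (d_i g_jl + d_j g_il - d_l g_ij), with g^inv = (1/(EG-F^2)) [[G, -F], [-F, E]]
first partials: E_p = 144*p^3*q^2 - 240*p^4*q + 96*p^5, E_q = 72*p^4*q - 48*p^5, F_p = -20*p*q + 20*p^2 + 60*p^4*q - 48*p^5, F_q = -10*p^2 + 12*p^5, G_p = -20*p^2 + 24*p^5, G_q = 0
D = EG - F^2 = 34/9 - (20/3)*p^3 + 36*p^4*q^2 - 48*p^5*q + 20*p^6
expanded: Gamma^p_pp = (G E_p - 2F F_p + F E_q)/(2D), Gamma^p_pq = (G E_q - F G_p)/(2D), Gamma^p_qq = (2G F_q - G G_p - F G_q)/(2D), Gamma^q_pp = (2E F_p - E E_q - F E_p)/(2D), Gamma^q_pq = (E G_p - F E_q)/(2D), Gamma^q_qq = (E G_q - 2F F_q + F G_p)/(2D); substitute and cancel common factors

Answer: Gamma_ppp = (216*p^5 - 540*p^4*q + 324*p^3*q^2)/(90*p^6 - 216*p^5*q + 162*p^4*q^2 - 30*p^3 + 17), Gamma_ppq = (-108*p^5 + 162*p^4*q)/(90*p^6 - 216*p^5*q + 162*p^4*q^2 - 30*p^3 + 17), Gamma_pqq = 0, Gamma_qpp = (-108*p^5 + 108*p^4*q + 90*p^2 - 90*p*q)/(90*p^6 - 216*p^5*q + 162*p^4*q^2 - 30*p^3 + 17), Gamma_qpq = (54*p^5 - 45*p^2)/(90*p^6 - 216*p^5*q + 162*p^4*q^2 - 30*p^3 + 17), Gamma_qqq = 0


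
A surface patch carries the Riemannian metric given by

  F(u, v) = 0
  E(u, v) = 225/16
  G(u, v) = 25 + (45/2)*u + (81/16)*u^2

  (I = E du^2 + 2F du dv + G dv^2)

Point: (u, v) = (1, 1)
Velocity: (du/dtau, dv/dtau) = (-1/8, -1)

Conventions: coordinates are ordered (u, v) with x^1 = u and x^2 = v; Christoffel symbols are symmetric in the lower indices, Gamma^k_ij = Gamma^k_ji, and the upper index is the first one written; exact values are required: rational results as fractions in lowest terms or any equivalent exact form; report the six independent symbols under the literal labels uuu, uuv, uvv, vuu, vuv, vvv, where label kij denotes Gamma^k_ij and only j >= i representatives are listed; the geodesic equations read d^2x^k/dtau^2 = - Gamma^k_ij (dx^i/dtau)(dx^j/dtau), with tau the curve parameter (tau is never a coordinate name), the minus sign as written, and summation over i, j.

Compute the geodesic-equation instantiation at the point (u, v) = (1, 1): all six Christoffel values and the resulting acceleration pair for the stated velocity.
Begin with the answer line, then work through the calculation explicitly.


Answer: Gamma_uuu = 0, Gamma_uuv = 0, Gamma_uvv = -29/25, Gamma_vuu = 0, Gamma_vuv = 9/29, Gamma_vvv = 0; accelerations (d^2u/dtau^2, d^2v/dtau^2) = (29/25, -9/116)

E = 225/16, F = 0, G = 841/16 at the point
E_u = 0, E_v = 0, F_u = 0, F_v = 0, G_u = 261/8, G_v = 0
EG - F^2 = 189225/256;  g^inv = (256/189225) * [[841/16, 0], [0, 225/16]]
first-kind symbols [ij,l] = (1/2)(d_i g_jl + d_j g_il - d_l g_ij): [uu,u] = E_u/2 = 0, [uu,v] = F_u - E_v/2 = 0, [uv,u] = E_v/2 = 0, [uv,v] = G_u/2 = 261/16, [vv,u] = F_v - G_u/2 = -261/16, [vv,v] = G_v/2 = 0
Gamma^u_ij = (G*[ij,u] - F*[ij,v])/(EG - F^2), Gamma^v_ij = (E*[ij,v] - F*[ij,u])/(EG - F^2)
Gamma_uuu = 0, Gamma_uuv = 0, Gamma_uvv = -29/25, Gamma_vuu = 0, Gamma_vuv = 9/29, Gamma_vvv = 0
d^2u/dtau^2 = -(Gamma_uuu*(-1/8)^2 + 2*Gamma_uuv*(-1/8)*(-1) + Gamma_uvv*(-1)^2) = 29/25
d^2v/dtau^2 = -(Gamma_vuu*(-1/8)^2 + 2*Gamma_vuv*(-1/8)*(-1) + Gamma_vvv*(-1)^2) = -9/116


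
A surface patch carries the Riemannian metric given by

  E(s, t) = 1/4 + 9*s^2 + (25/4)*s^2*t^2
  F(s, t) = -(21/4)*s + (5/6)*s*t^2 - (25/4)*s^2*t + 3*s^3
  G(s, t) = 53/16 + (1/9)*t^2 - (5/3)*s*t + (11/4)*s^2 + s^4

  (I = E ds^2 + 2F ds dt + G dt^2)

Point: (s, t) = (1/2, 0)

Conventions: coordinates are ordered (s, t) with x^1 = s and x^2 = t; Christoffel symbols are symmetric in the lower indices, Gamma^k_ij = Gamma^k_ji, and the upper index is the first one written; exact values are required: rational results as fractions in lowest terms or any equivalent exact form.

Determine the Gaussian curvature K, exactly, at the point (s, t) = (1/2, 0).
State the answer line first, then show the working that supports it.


Answer: K = -17400/26569

E = 5/2, F = -9/4, G = 65/16, EG - F^2 = 163/32 at the point
E_s = 9, E_t = 0, F_s = -3, F_t = -25/16, G_s = 13/4, G_t = -5/6
E_tt = 25/8, F_st = -25/4, G_ss = 17/2
Evaluate Brioschi's two determinant matrices M1, M2 and divide by (EG - F^2)^2.
M1 = [[-E_tt/2 + F_st - G_ss/2, E_s/2, F_s - E_t/2], [F_t - G_s/2, E, F], [G_t/2, F, G]] = [[-193/16, 9/2, -3], [-51/16, 5/2, -9/4], [-5/12, -9/4, 65/16]]; det M1 = -755/32
M2 = [[0, E_t/2, G_s/2], [E_t/2, E, F], [G_s/2, F, G]] = [[0, 0, 13/8], [0, 5/2, -9/4], [13/8, -9/4, 65/16]]; det M2 = -845/128
det M1 - det M2 = -2175/128; K = -2175/128 / (163/32)^2 = -17400/26569


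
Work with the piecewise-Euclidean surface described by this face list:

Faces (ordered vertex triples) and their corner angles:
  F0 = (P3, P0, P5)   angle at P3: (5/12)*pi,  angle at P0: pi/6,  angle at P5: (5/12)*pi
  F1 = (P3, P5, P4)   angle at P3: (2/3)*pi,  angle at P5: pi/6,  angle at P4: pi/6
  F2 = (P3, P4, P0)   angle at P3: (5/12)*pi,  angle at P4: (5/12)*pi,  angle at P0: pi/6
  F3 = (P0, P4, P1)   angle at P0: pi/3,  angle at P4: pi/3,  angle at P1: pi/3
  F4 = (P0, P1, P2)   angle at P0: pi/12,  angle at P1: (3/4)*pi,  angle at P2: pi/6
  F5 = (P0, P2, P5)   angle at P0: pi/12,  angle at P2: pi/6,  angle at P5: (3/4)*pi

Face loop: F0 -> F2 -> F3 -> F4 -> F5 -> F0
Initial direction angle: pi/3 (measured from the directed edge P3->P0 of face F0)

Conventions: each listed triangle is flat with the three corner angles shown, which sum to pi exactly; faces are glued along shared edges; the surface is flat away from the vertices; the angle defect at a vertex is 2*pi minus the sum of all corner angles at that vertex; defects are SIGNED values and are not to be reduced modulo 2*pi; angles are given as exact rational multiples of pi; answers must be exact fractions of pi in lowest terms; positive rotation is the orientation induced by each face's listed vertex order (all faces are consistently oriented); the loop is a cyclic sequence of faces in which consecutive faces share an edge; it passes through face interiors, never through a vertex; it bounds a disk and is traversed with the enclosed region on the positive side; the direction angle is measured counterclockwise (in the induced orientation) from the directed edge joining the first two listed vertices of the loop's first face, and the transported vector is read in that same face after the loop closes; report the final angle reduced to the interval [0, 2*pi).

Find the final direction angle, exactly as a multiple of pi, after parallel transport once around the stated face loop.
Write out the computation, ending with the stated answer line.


enclosed vertex P0: corner angles sum to (5/6)*pi, defect = 2*pi - (5/6)*pi = (7/6)*pi
transport around the loop rotates by the sum of enclosed defects; add to the initial angle mod 2*pi
final angle = pi/3 + (7/6)*pi = (3/2)*pi (mod 2*pi)

Answer: final direction angle = (3/2)*pi


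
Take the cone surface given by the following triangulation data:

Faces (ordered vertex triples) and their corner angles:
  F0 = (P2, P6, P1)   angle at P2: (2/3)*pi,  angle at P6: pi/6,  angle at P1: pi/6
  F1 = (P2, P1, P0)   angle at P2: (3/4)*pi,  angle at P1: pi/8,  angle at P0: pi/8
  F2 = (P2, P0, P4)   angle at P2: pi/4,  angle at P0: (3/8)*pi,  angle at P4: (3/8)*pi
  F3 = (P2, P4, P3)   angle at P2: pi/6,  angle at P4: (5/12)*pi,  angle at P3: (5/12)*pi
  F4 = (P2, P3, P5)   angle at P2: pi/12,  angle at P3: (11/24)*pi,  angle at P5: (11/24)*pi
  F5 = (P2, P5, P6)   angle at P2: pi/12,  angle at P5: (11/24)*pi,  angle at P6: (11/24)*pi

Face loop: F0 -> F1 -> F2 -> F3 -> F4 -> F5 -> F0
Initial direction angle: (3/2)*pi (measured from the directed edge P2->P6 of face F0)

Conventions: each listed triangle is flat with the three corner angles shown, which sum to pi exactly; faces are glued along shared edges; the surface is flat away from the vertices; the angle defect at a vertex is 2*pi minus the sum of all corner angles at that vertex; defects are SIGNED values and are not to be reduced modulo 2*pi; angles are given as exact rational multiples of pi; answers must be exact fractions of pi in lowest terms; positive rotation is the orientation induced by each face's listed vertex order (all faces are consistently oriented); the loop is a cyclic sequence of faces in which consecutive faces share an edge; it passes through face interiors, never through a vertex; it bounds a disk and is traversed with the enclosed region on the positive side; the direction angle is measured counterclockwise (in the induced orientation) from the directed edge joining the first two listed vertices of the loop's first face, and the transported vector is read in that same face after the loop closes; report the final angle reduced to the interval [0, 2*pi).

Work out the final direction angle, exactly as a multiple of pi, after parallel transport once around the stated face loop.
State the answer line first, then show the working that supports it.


Answer: final direction angle = (3/2)*pi

enclosed vertex P2: corner angles sum to 2*pi, defect = 2*pi - 2*pi = 0
summing the enclosed defects onto the initial angle, mod 2*pi in the induced orientation:
final angle = (3/2)*pi + 0 = (3/2)*pi (mod 2*pi)


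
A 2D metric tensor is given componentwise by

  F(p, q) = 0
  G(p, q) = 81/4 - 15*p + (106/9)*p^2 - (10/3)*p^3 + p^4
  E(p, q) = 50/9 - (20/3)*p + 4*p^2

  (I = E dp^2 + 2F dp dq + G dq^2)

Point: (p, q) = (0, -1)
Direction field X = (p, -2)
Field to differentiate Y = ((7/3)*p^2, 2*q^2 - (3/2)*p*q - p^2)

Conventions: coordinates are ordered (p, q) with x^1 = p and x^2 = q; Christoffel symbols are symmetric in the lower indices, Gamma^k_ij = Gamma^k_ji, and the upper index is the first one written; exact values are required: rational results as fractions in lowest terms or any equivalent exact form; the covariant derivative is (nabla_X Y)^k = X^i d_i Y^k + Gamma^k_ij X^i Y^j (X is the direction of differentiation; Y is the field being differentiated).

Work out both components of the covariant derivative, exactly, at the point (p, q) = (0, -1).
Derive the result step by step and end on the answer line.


E = 50/9, F = 0, G = 81/4 at the point
E_p = -20/3, E_q = 0, F_p = 0, F_q = 0, G_p = -15, G_q = 0
EG - F^2 = 225/2;  g^inv = (2/225) * [[81/4, 0], [0, 50/9]]
first-kind symbols [ij,l] = (1/2)(d_i g_jl + d_j g_il - d_l g_ij): [pp,p] = E_p/2 = -10/3, [pp,q] = F_p - E_q/2 = 0, [pq,p] = E_q/2 = 0, [pq,q] = G_p/2 = -15/2, [qq,p] = F_q - G_p/2 = 15/2, [qq,q] = G_q/2 = 0
Gamma^p_ij = (G*[ij,p] - F*[ij,q])/(EG - F^2), Gamma^q_ij = (E*[ij,q] - F*[ij,p])/(EG - F^2)
Gamma_ppp = -3/5, Gamma_ppq = 0, Gamma_pqq = 27/20, Gamma_qpp = 0, Gamma_qpq = -10/27, Gamma_qqq = 0
X = (0, -2), Y = (0, 2) at the point

Answer: (nabla_X Y)^p = -27/5, (nabla_X Y)^q = 8


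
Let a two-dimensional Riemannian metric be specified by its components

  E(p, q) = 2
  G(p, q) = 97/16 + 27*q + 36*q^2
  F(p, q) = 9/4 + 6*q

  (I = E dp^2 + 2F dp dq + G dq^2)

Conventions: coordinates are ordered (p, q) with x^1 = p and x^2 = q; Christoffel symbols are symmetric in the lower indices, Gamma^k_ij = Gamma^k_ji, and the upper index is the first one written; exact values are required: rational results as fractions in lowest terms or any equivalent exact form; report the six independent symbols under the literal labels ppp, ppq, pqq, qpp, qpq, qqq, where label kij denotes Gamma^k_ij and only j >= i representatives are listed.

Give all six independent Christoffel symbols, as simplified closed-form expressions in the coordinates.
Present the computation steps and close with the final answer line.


E = 2; F = 9/4 + 6*q; G = 97/16 + 27*q + 36*q^2
Gamma^k_ij = (1/2) g^{kl} (d_i g_jl + d_j g_il - d_l g_ij), with g^inv = (1/(EG-F^2)) [[G, -F], [-F, E]]
first partials: E_p = 0, E_q = 0, F_p = 0, F_q = 6, G_p = 0, G_q = 27 + 72*q
D = EG - F^2 = 113/16 + 27*q + 36*q^2
expanded: Gamma^p_pp = (G E_p - 2F F_p + F E_q)/(2D), Gamma^p_pq = (G E_q - F G_p)/(2D), Gamma^p_qq = (2G F_q - G G_p - F G_q)/(2D), Gamma^q_pp = (2E F_p - E E_q - F E_p)/(2D), Gamma^q_pq = (E G_p - F E_q)/(2D), Gamma^q_qq = (E G_q - 2F F_q + F G_p)/(2D); substitute and cancel common factors

Answer: Gamma_ppp = 0, Gamma_ppq = 0, Gamma_pqq = 96/(576*q^2 + 432*q + 113), Gamma_qpp = 0, Gamma_qpq = 0, Gamma_qqq = (576*q + 216)/(576*q^2 + 432*q + 113)


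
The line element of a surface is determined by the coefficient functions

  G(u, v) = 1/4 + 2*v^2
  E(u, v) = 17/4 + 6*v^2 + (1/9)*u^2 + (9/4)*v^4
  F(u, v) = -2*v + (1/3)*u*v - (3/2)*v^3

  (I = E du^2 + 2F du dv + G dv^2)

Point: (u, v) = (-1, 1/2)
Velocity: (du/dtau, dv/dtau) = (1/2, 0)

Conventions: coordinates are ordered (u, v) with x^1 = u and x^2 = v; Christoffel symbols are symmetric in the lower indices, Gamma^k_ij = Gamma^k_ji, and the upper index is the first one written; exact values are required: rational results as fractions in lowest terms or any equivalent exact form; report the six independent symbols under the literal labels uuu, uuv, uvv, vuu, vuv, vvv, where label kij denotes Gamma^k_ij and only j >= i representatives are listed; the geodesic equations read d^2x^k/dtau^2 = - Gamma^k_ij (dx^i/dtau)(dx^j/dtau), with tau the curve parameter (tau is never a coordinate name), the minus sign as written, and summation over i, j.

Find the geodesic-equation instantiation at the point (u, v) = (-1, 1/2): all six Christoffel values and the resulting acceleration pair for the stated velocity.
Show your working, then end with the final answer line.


E = 3457/576, F = -65/48, G = 3/4 at the point
E_u = -2/9, E_v = 57/8, F_u = 1/6, F_v = -83/24, G_u = 0, G_v = 2
EG - F^2 = 3073/1152;  g^inv = (1152/3073) * [[3/4, 65/48], [65/48, 3457/576]]
first-kind symbols [ij,l] = (1/2)(d_i g_jl + d_j g_il - d_l g_ij): [uu,u] = E_u/2 = -1/9, [uu,v] = F_u - E_v/2 = -163/48, [uv,u] = E_v/2 = 57/16, [uv,v] = G_u/2 = 0, [vv,u] = F_v - G_u/2 = -83/24, [vv,v] = G_v/2 = 1
Gamma^u_ij = (G*[ij,u] - F*[ij,v])/(EG - F^2), Gamma^v_ij = (E*[ij,v] - F*[ij,u])/(EG - F^2)
Gamma_uuu = -1541/878, Gamma_uuv = 3078/3073, Gamma_uvv = -204/439, Gamma_vuu = -27031/3512, Gamma_vuv = 11115/6146, Gamma_vvv = 217/439
d^2u/dtau^2 = -(Gamma_uuu*(1/2)^2 + 2*Gamma_uuv*(1/2)*(0) + Gamma_uvv*(0)^2) = 1541/3512
d^2v/dtau^2 = -(Gamma_vuu*(1/2)^2 + 2*Gamma_vuv*(1/2)*(0) + Gamma_vvv*(0)^2) = 27031/14048

Answer: Gamma_uuu = -1541/878, Gamma_uuv = 3078/3073, Gamma_uvv = -204/439, Gamma_vuu = -27031/3512, Gamma_vuv = 11115/6146, Gamma_vvv = 217/439; accelerations (d^2u/dtau^2, d^2v/dtau^2) = (1541/3512, 27031/14048)
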